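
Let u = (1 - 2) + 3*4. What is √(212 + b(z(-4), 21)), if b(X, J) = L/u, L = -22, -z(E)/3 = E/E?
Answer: √210 ≈ 14.491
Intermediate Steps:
z(E) = -3 (z(E) = -3*E/E = -3*1 = -3)
u = 11 (u = -1 + 12 = 11)
b(X, J) = -2 (b(X, J) = -22/11 = -22*1/11 = -2)
√(212 + b(z(-4), 21)) = √(212 - 2) = √210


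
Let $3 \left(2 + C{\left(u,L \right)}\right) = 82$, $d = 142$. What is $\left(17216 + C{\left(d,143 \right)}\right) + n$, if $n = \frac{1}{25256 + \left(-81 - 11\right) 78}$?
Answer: $\frac{935169923}{54240} \approx 17241.0$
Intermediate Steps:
$C{\left(u,L \right)} = \frac{76}{3}$ ($C{\left(u,L \right)} = -2 + \frac{1}{3} \cdot 82 = -2 + \frac{82}{3} = \frac{76}{3}$)
$n = \frac{1}{18080}$ ($n = \frac{1}{25256 - 7176} = \frac{1}{18080} \approx 5.531 \cdot 10^{-5}$)
$\left(17216 + C{\left(d,143 \right)}\right) + n = \left(17216 + \frac{76}{3}\right) + \frac{1}{18080} = \frac{51724}{3} + \frac{1}{18080} = \frac{935169923}{54240}$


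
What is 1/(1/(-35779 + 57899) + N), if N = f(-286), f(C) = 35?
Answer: 22120/774201 ≈ 0.028571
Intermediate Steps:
N = 35
1/(1/(-35779 + 57899) + N) = 1/(1/(-35779 + 57899) + 35) = 1/(1/22120 + 35) = 1/(774201/22120) = 22120/774201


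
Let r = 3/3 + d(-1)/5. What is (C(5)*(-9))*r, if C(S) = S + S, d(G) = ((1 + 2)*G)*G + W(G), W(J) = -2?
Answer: -108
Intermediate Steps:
d(G) = -2 + 3*G**2 (d(G) = ((1 + 2)*G)*G - 2 = (3*G)*G - 2 = 3*G**2 - 2 = -2 + 3*G**2)
C(S) = 2*S
r = 6/5 (r = 3/3 + (-2 + 3*(-1)**2)/5 = 3*(1/3) + (-2 + 3*1)*(1/5) = 1 + (-2 + 3)*(1/5) = 1 + 1*(1/5) = 1 + 1/5 = 6/5 ≈ 1.2000)
(C(5)*(-9))*r = ((2*5)*(-9))*(6/5) = (10*(-9))*(6/5) = -90*6/5 = -108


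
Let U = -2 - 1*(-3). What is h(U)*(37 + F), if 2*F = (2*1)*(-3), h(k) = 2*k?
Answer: 68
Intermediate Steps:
U = 1 (U = -2 + 3 = 1)
F = -3 (F = ((2*1)*(-3))/2 = (2*(-3))/2 = (1/2)*(-6) = -3)
h(U)*(37 + F) = (2*1)*(37 - 3) = 2*34 = 68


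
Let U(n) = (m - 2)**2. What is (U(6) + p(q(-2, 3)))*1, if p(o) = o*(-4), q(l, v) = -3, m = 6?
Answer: 28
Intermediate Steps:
p(o) = -4*o
U(n) = 16 (U(n) = (6 - 2)**2 = 4**2 = 16)
(U(6) + p(q(-2, 3)))*1 = (16 - 4*(-3))*1 = (16 + 12)*1 = 28*1 = 28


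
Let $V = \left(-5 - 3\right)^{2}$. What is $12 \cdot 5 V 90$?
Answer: $345600$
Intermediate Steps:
$V = 64$ ($V = \left(-8\right)^{2} = 64$)
$12 \cdot 5 V 90 = 12 \cdot 5 \cdot 64 \cdot 90 = 60 \cdot 64 \cdot 90 = 3840 \cdot 90 = 345600$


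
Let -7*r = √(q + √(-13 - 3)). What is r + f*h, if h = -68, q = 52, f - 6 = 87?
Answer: -6324 - 2*√(13 + I)/7 ≈ -6325.0 - 0.039592*I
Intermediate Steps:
f = 93 (f = 6 + 87 = 93)
r = -√(52 + 4*I)/7 (r = -√(52 + √(-13 - 3))/7 = -√(52 + √(-16))/7 = -√(52 + 4*I)/7 ≈ -1.0309 - 0.039592*I)
r + f*h = -2*√(13 + I)/7 + 93*(-68) = -2*√(13 + I)/7 - 6324 = -6324 - 2*√(13 + I)/7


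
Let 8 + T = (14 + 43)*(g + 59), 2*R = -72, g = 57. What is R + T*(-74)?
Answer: -488732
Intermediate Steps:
R = -36 (R = (½)*(-72) = -36)
T = 6604 (T = -8 + (14 + 43)*(57 + 59) = -8 + 57*116 = -8 + 6612 = 6604)
R + T*(-74) = -36 + 6604*(-74) = -36 - 488696 = -488732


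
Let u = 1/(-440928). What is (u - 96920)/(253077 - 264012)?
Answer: 42734741761/4821547680 ≈ 8.8633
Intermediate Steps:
u = -1/440928 ≈ -2.2679e-6
(u - 96920)/(253077 - 264012) = (-1/440928 - 96920)/(253077 - 264012) = -42734741761/440928/(-10935) = -42734741761/440928*(-1/10935) = 42734741761/4821547680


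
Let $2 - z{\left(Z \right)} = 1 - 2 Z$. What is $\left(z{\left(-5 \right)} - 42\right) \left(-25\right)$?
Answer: $1275$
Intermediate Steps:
$z{\left(Z \right)} = 1 + 2 Z$ ($z{\left(Z \right)} = 2 - \left(1 - 2 Z\right) = 2 + \left(-1 + 2 Z\right) = 1 + 2 Z$)
$\left(z{\left(-5 \right)} - 42\right) \left(-25\right) = \left(\left(1 + 2 \left(-5\right)\right) - 42\right) \left(-25\right) = \left(\left(1 - 10\right) - 42\right) \left(-25\right) = \left(-9 - 42\right) \left(-25\right) = \left(-51\right) \left(-25\right) = 1275$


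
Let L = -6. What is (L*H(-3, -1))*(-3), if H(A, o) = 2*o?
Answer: -36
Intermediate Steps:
(L*H(-3, -1))*(-3) = -12*(-1)*(-3) = -6*(-2)*(-3) = 12*(-3) = -36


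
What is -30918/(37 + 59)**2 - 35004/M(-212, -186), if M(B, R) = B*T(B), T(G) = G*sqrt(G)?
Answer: -5153/1536 + 8751*I*sqrt(53)/1191016 ≈ -3.3548 + 0.053491*I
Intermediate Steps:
T(G) = G**(3/2)
M(B, R) = B**(5/2) (M(B, R) = B*B**(3/2) = B**(5/2))
-30918/(37 + 59)**2 - 35004/M(-212, -186) = -30918/(37 + 59)**2 - 35004*(-I*sqrt(53)/4764064) = -30918/(96**2) - 35004*(-I*sqrt(53)/4764064) = -30918/9216 - (-8751)*I*sqrt(53)/1191016 = -30918*1/9216 + 8751*I*sqrt(53)/1191016 = -5153/1536 + 8751*I*sqrt(53)/1191016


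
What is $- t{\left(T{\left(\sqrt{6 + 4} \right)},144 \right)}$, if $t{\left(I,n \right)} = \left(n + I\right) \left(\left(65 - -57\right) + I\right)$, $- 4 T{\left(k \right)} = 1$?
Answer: $- \frac{280025}{16} \approx -17502.0$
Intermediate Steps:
$T{\left(k \right)} = - \frac{1}{4}$ ($T{\left(k \right)} = \left(- \frac{1}{4}\right) 1 = - \frac{1}{4}$)
$t{\left(I,n \right)} = \left(122 + I\right) \left(I + n\right)$ ($t{\left(I,n \right)} = \left(I + n\right) \left(\left(65 + 57\right) + I\right) = \left(I + n\right) \left(122 + I\right) = \left(122 + I\right) \left(I + n\right)$)
$- t{\left(T{\left(\sqrt{6 + 4} \right)},144 \right)} = - (\left(- \frac{1}{4}\right)^{2} + 122 \left(- \frac{1}{4}\right) + 122 \cdot 144 - 36) = - (\frac{1}{16} - \frac{61}{2} + 17568 - 36) = \left(-1\right) \frac{280025}{16} = - \frac{280025}{16}$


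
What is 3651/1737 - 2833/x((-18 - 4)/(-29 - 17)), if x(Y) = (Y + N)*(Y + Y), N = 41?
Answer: -280726669/4050684 ≈ -69.303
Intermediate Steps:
x(Y) = 2*Y*(41 + Y) (x(Y) = (Y + 41)*(Y + Y) = (41 + Y)*(2*Y) = 2*Y*(41 + Y))
3651/1737 - 2833/x((-18 - 4)/(-29 - 17)) = 3651/1737 - 2833*(-29 - 17)/(2*(-18 - 4)*(41 + (-18 - 4)/(-29 - 17))) = 3651*(1/1737) - 2833*23/(22*(41 - 22/(-46))) = 1217/579 - 2833*23/(22*(41 - 22*(-1/46))) = 1217/579 - 2833*23/(22*(41 + 11/23)) = 1217/579 - 2833/(2*(11/23)*(954/23)) = 1217/579 - 2833/20988/529 = 1217/579 - 2833*529/20988 = 1217/579 - 1498657/20988 = -280726669/4050684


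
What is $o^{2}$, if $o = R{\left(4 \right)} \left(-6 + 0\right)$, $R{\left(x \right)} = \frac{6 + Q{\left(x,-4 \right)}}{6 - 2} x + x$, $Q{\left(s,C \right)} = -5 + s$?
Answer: $2916$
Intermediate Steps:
$R{\left(x \right)} = x + x \left(\frac{1}{4} + \frac{x}{4}\right)$ ($R{\left(x \right)} = \frac{6 + \left(-5 + x\right)}{6 - 2} x + x = \frac{1 + x}{4} x + x = \left(1 + x\right) \frac{1}{4} x + x = \left(\frac{1}{4} + \frac{x}{4}\right) x + x = x \left(\frac{1}{4} + \frac{x}{4}\right) + x = x + x \left(\frac{1}{4} + \frac{x}{4}\right)$)
$o = -54$ ($o = \frac{1}{4} \cdot 4 \left(5 + 4\right) \left(-6 + 0\right) = \frac{1}{4} \cdot 4 \cdot 9 \left(-6\right) = 9 \left(-6\right) = -54$)
$o^{2} = \left(-54\right)^{2} = 2916$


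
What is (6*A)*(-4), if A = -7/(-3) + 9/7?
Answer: -608/7 ≈ -86.857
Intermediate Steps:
A = 76/21 (A = -7*(-1/3) + 9*(1/7) = 7/3 + 9/7 = 76/21 ≈ 3.6190)
(6*A)*(-4) = (6*(76/21))*(-4) = (152/7)*(-4) = -608/7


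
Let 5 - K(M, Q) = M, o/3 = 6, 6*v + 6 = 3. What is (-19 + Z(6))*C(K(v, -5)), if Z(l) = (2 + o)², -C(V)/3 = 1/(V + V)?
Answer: -1143/11 ≈ -103.91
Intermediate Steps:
v = -½ (v = -1 + (⅙)*3 = -1 + ½ = -½ ≈ -0.50000)
o = 18 (o = 3*6 = 18)
K(M, Q) = 5 - M
C(V) = -3/(2*V) (C(V) = -3/(V + V) = -3*1/(2*V) = -3/(2*V))
Z(l) = 400 (Z(l) = (2 + 18)² = 20² = 400)
(-19 + Z(6))*C(K(v, -5)) = (-19 + 400)*(-3/(2*(5 - 1*(-½)))) = 381*(-3/(2*(5 + ½))) = 381*(-3/(2*11/2)) = 381*(-3/2*2/11) = 381*(-3/11) = -1143/11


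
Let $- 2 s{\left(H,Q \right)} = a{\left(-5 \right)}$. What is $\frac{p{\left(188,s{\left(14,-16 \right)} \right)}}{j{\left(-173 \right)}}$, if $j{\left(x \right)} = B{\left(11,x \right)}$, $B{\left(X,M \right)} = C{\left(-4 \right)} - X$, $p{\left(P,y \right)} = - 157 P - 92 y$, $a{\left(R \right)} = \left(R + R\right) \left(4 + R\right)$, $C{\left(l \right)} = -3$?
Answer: $\frac{14528}{7} \approx 2075.4$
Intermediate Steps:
$a{\left(R \right)} = 2 R \left(4 + R\right)$
$s{\left(H,Q \right)} = -5$ ($s{\left(H,Q \right)} = - \frac{2 \left(-5\right) \left(4 - 5\right)}{2} = - \frac{2 \left(-5\right) \left(-1\right)}{2} = \left(- \frac{1}{2}\right) 10 = -5$)
$B{\left(X,M \right)} = -3 - X$
$j{\left(x \right)} = -14$ ($j{\left(x \right)} = -3 - 11 = -14$)
$\frac{p{\left(188,s{\left(14,-16 \right)} \right)}}{j{\left(-173 \right)}} = \frac{\left(-157\right) 188 - -460}{-14} = \left(-29516 + 460\right) \left(- \frac{1}{14}\right) = \left(-29056\right) \left(- \frac{1}{14}\right) = \frac{14528}{7}$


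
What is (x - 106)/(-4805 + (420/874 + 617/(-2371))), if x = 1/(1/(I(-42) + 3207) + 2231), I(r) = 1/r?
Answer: 33003627500628739/1495998389472244250 ≈ 0.022061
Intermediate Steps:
x = 134693/300500125 (x = 1/(1/(1/(-42) + 3207) + 2231) = 1/(1/(-1/42 + 3207) + 2231) = 1/(1/(134693/42) + 2231) = 1/(42/134693 + 2231) = 1/(300500125/134693) = 134693/300500125 ≈ 0.00044823)
(x - 106)/(-4805 + (420/874 + 617/(-2371))) = (134693/300500125 - 106)/(-4805 + (420/874 + 617/(-2371))) = -31852878557/(300500125*(-4805 + (420*(1/874) + 617*(-1/2371)))) = -31852878557/(300500125*(-4805 + (210/437 - 617/2371))) = -31852878557/(300500125*(-4805 + 228281/1036127)) = -31852878557/(300500125*(-4978361954/1036127)) = -31852878557/300500125*(-1036127/4978361954) = 33003627500628739/1495998389472244250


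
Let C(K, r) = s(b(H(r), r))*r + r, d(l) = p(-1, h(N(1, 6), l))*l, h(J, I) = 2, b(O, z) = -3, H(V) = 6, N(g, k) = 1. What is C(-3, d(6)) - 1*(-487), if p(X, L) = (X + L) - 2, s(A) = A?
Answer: 499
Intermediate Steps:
p(X, L) = -2 + L + X (p(X, L) = (L + X) - 2 = -2 + L + X)
d(l) = -l (d(l) = (-2 + 2 - 1)*l = -l)
C(K, r) = -2*r (C(K, r) = -3*r + r = -2*r)
C(-3, d(6)) - 1*(-487) = -(-2)*6 - 1*(-487) = -2*(-6) + 487 = 12 + 487 = 499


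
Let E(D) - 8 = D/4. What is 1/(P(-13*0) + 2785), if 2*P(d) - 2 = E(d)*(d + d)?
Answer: 1/2786 ≈ 0.00035894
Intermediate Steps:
E(D) = 8 + D/4
P(d) = 1 + d*(8 + d/4) (P(d) = 1 + ((8 + d/4)*(d + d))/2 = 1 + ((8 + d/4)*(2*d))/2 = 1 + (2*d*(8 + d/4))/2 = 1 + d*(8 + d/4))
1/(P(-13*0) + 2785) = 1/((1 + (-13*0)*(32 - 13*0)/4) + 2785) = 1/((1 + (¼)*0*(32 + 0)) + 2785) = 1/((1 + (¼)*0*32) + 2785) = 1/((1 + 0) + 2785) = 1/(1 + 2785) = 1/2786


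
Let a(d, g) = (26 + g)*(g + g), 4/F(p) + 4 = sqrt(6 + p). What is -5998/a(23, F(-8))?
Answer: 2999*(4*sqrt(2) + 7*I)/(4*(13*sqrt(2) + 50*I)) ≈ 119.94 - 40.724*I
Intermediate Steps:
F(p) = 4/(-4 + sqrt(6 + p))
a(d, g) = 2*g*(26 + g) (a(d, g) = (26 + g)*(2*g) = 2*g*(26 + g))
-5998/a(23, F(-8)) = -5998*(-1 + sqrt(6 - 8)/4)/(2*(26 + 4/(-4 + sqrt(6 - 8)))) = -5998*(-1 + I*sqrt(2)/4)/(2*(26 + 4/(-4 + sqrt(-2)))) = -5998*(-1 + I*sqrt(2)/4)/(2*(26 + 4/(-4 + I*sqrt(2)))) = -5998*(-4 + I*sqrt(2))/(8*(26 + 4/(-4 + I*sqrt(2)))) = -2999*(-4 + I*sqrt(2))/(4*(26 + 4/(-4 + I*sqrt(2))))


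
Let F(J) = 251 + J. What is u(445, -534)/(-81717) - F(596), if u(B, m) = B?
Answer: -69214744/81717 ≈ -847.01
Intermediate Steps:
u(445, -534)/(-81717) - F(596) = 445/(-81717) - (251 + 596) = 445*(-1/81717) - 1*847 = -445/81717 - 847 = -69214744/81717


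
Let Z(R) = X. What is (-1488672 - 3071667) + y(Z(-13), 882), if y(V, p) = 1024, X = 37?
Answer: -4559315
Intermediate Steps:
Z(R) = 37
(-1488672 - 3071667) + y(Z(-13), 882) = (-1488672 - 3071667) + 1024 = -4560339 + 1024 = -4559315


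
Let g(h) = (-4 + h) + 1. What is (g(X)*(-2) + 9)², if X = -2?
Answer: 361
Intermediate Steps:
g(h) = -3 + h
(g(X)*(-2) + 9)² = ((-3 - 2)*(-2) + 9)² = (-5*(-2) + 9)² = (10 + 9)² = 19² = 361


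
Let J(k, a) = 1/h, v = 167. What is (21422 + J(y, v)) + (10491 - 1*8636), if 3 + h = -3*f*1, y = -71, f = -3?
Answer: 139663/6 ≈ 23277.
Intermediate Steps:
h = 6 (h = -3 - 3*(-3)*1 = -3 + 9*1 = -3 + 9 = 6)
J(k, a) = ⅙ (J(k, a) = 1/6 = ⅙)
(21422 + J(y, v)) + (10491 - 1*8636) = (21422 + ⅙) + (10491 - 1*8636) = 128533/6 + (10491 - 8636) = 128533/6 + 1855 = 139663/6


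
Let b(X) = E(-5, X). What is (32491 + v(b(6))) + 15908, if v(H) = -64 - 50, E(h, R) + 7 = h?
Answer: 48285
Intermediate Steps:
E(h, R) = -7 + h
b(X) = -12 (b(X) = -7 - 5 = -12)
v(H) = -114
(32491 + v(b(6))) + 15908 = (32491 - 114) + 15908 = 32377 + 15908 = 48285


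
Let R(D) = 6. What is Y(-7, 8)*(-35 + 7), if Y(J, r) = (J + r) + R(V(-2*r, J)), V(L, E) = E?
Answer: -196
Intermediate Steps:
Y(J, r) = 6 + J + r (Y(J, r) = (J + r) + 6 = 6 + J + r)
Y(-7, 8)*(-35 + 7) = (6 - 7 + 8)*(-35 + 7) = 7*(-28) = -196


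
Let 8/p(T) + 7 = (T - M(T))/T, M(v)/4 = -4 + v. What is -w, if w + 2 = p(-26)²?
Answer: 6818/4761 ≈ 1.4321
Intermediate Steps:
M(v) = -16 + 4*v (M(v) = 4*(-4 + v) = -16 + 4*v)
p(T) = 8/(-7 + (16 - 3*T)/T) (p(T) = 8/(-7 + (T - (-16 + 4*T))/T) = 8/(-7 + (T + (16 - 4*T))/T) = 8/(-7 + (16 - 3*T)/T))
w = -6818/4761 (w = -2 + (-4*(-26)/(-8 + 5*(-26)))² = -2 + (-4*(-26)/(-8 - 130))² = -2 + (-4*(-26)/(-138))² = -2 + (-4*(-26)*(-1/138))² = -2 + (-52/69)² = -2 + 2704/4761 = -6818/4761 ≈ -1.4321)
-w = -1*(-6818/4761) = 6818/4761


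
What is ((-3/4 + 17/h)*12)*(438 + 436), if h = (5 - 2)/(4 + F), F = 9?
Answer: 764750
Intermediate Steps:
h = 3/13 (h = (5 - 2)/(4 + 9) = 3/13 ≈ 0.23077)
((-3/4 + 17/h)*12)*(438 + 436) = ((-3/4 + 17/(3/13))*12)*(438 + 436) = ((-3*1/4 + 17*(13/3))*12)*874 = ((-3/4 + 221/3)*12)*874 = ((875/12)*12)*874 = 875*874 = 764750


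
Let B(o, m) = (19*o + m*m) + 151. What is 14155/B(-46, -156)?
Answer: 14155/23613 ≈ 0.59946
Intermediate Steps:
B(o, m) = 151 + m**2 + 19*o (B(o, m) = (19*o + m**2) + 151 = (m**2 + 19*o) + 151 = 151 + m**2 + 19*o)
14155/B(-46, -156) = 14155/(151 + (-156)**2 + 19*(-46)) = 14155/(151 + 24336 - 874) = 14155/23613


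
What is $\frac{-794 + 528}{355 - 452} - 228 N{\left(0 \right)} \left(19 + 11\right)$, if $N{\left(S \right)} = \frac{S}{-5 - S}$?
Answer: $\frac{266}{97} \approx 2.7423$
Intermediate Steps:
$\frac{-794 + 528}{355 - 452} - 228 N{\left(0 \right)} \left(19 + 11\right) = \frac{-794 + 528}{355 - 452} - 228 \left(-1\right) 0 \frac{1}{5 + 0} \left(19 + 11\right) = - \frac{266}{-97} - 228 \left(-1\right) 0 \cdot \frac{1}{5} \cdot 30 = \left(-266\right) \left(- \frac{1}{97}\right) - 228 \left(-1\right) 0 \cdot \frac{1}{5} \cdot 30 = \frac{266}{97} - 228 \cdot 0 \cdot 30 = \frac{266}{97} - 0 = \frac{266}{97} + 0 = \frac{266}{97}$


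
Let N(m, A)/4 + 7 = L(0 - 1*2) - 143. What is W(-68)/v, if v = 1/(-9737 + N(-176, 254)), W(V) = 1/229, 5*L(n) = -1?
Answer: -51689/1145 ≈ -45.143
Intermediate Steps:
L(n) = -1/5 (L(n) = (1/5)*(-1) = -1/5)
N(m, A) = -3004/5 (N(m, A) = -28 + 4*(-1/5 - 143) = -28 + 4*(-716/5) = -28 - 2864/5 = -3004/5)
W(V) = 1/229
v = -5/51689 (v = 1/(-9737 - 3004/5) = 1/(-51689/5) = -5/51689 ≈ -9.6732e-5)
W(-68)/v = 1/(229*(-5/51689)) = (1/229)*(-51689/5) = -51689/1145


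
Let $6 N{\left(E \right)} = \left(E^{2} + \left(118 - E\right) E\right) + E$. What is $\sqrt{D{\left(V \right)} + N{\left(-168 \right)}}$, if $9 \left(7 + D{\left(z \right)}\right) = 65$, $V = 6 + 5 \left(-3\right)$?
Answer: $\frac{i \sqrt{29986}}{3} \approx 57.722 i$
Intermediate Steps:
$N{\left(E \right)} = \frac{E}{6} + \frac{E^{2}}{6} + \frac{E \left(118 - E\right)}{6}$ ($N{\left(E \right)} = \frac{\left(E^{2} + \left(118 - E\right) E\right) + E}{6} = \frac{\left(E^{2} + E \left(118 - E\right)\right) + E}{6} = \frac{E + E^{2} + E \left(118 - E\right)}{6} = \frac{E}{6} + \frac{E^{2}}{6} + \frac{E \left(118 - E\right)}{6}$)
$V = -9$ ($V = 6 - 15 = -9$)
$D{\left(z \right)} = \frac{2}{9}$ ($D{\left(z \right)} = -7 + \frac{1}{9} \cdot 65 = -7 + \frac{65}{9} = \frac{2}{9}$)
$\sqrt{D{\left(V \right)} + N{\left(-168 \right)}} = \sqrt{\frac{2}{9} + \frac{119}{6} \left(-168\right)} = \sqrt{\frac{2}{9} - 3332} = \sqrt{- \frac{29986}{9}} = \frac{i \sqrt{29986}}{3}$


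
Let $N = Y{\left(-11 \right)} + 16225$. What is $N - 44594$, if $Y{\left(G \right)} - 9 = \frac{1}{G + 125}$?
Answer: $- \frac{3233039}{114} \approx -28360.0$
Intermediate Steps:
$Y{\left(G \right)} = 9 + \frac{1}{125 + G}$ ($Y{\left(G \right)} = 9 + \frac{1}{G + 125} = 9 + \frac{1}{125 + G}$)
$N = \frac{1850677}{114}$ ($N = \frac{1126 + 9 \left(-11\right)}{125 - 11} + 16225 = \frac{1126 - 99}{114} + 16225 = \frac{1}{114} \cdot 1027 + 16225 = \frac{1027}{114} + 16225 = \frac{1850677}{114} \approx 16234.0$)
$N - 44594 = \frac{1850677}{114} - 44594 = - \frac{3233039}{114}$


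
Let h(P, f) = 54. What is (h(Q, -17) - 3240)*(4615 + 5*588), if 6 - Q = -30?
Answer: -24070230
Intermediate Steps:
Q = 36 (Q = 6 - 1*(-30) = 6 + 30 = 36)
(h(Q, -17) - 3240)*(4615 + 5*588) = (54 - 3240)*(4615 + 5*588) = -3186*(4615 + 2940) = -3186*7555 = -24070230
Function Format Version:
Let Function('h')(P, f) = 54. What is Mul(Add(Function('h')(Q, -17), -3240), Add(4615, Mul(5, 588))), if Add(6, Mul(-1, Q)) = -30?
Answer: -24070230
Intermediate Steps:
Q = 36 (Q = Add(6, Mul(-1, -30)) = Add(6, 30) = 36)
Mul(Add(Function('h')(Q, -17), -3240), Add(4615, Mul(5, 588))) = Mul(Add(54, -3240), Add(4615, Mul(5, 588))) = Mul(-3186, Add(4615, 2940)) = Mul(-3186, 7555) = -24070230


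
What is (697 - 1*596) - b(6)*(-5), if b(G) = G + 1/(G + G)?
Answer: 1577/12 ≈ 131.42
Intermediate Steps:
b(G) = G + 1/(2*G)
(697 - 1*596) - b(6)*(-5) = (697 - 1*596) - (6 + (½)/6)*(-5) = (697 - 596) - (6 + (½)*(⅙))*(-5) = 101 - (6 + 1/12)*(-5) = 101 - 73*(-5)/12 = 101 - 1*(-365/12) = 101 + 365/12 = 1577/12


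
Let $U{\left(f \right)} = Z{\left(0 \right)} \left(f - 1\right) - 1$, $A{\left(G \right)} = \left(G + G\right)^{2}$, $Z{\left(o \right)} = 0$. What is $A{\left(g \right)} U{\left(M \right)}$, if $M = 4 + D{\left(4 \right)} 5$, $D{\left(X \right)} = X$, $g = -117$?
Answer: $-54756$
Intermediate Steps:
$A{\left(G \right)} = 4 G^{2}$ ($A{\left(G \right)} = \left(2 G\right)^{2} = 4 G^{2}$)
$M = 24$ ($M = 4 + 4 \cdot 5 = 4 + 20 = 24$)
$U{\left(f \right)} = -1$ ($U{\left(f \right)} = 0 \left(f - 1\right) - 1 = 0 \left(-1 + f\right) - 1 = 0 - 1 = -1$)
$A{\left(g \right)} U{\left(M \right)} = 4 \left(-117\right)^{2} \left(-1\right) = 4 \cdot 13689 \left(-1\right) = 54756 \left(-1\right) = -54756$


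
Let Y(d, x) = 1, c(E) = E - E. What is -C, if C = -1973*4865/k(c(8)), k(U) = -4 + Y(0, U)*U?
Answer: -9598645/4 ≈ -2.3997e+6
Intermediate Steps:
c(E) = 0
k(U) = -4 + U (k(U) = -4 + 1*U = -4 + U)
C = 9598645/4 (C = -1973*4865/(-4 + 0) = -1973/((-4*1/4865)) = -1973/(-4/4865) = -1973*(-4865/4) = 9598645/4 ≈ 2.3997e+6)
-C = -1*9598645/4 = -9598645/4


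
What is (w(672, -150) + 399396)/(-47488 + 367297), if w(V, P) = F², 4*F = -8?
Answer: 399400/319809 ≈ 1.2489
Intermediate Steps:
F = -2 (F = (¼)*(-8) = -2)
w(V, P) = 4 (w(V, P) = (-2)² = 4)
(w(672, -150) + 399396)/(-47488 + 367297) = (4 + 399396)/(-47488 + 367297) = 399400/319809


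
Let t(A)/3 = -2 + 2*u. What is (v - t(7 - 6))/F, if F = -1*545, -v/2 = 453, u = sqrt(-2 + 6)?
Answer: 912/545 ≈ 1.6734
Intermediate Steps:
u = 2 (u = sqrt(4) = 2)
v = -906 (v = -2*453 = -906)
t(A) = 6 (t(A) = 3*(-2 + 2*2) = 3*(-2 + 4) = 3*2 = 6)
F = -545
(v - t(7 - 6))/F = (-906 - 1*6)/(-545) = (-906 - 6)*(-1/545) = -912*(-1/545) = 912/545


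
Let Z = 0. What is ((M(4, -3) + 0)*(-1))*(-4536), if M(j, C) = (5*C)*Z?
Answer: 0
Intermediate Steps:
M(j, C) = 0 (M(j, C) = (5*C)*0 = 0)
((M(4, -3) + 0)*(-1))*(-4536) = ((0 + 0)*(-1))*(-4536) = (0*(-1))*(-4536) = 0*(-4536) = 0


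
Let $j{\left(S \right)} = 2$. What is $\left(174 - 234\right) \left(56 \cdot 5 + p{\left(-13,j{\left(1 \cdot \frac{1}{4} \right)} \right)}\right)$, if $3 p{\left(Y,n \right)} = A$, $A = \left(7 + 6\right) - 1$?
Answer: $-17040$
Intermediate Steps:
$A = 12$ ($A = 13 - 1 = 12$)
$p{\left(Y,n \right)} = 4$ ($p{\left(Y,n \right)} = \frac{1}{3} \cdot 12 = 4$)
$\left(174 - 234\right) \left(56 \cdot 5 + p{\left(-13,j{\left(1 \cdot \frac{1}{4} \right)} \right)}\right) = \left(174 - 234\right) \left(56 \cdot 5 + 4\right) = \left(174 - 234\right) \left(280 + 4\right) = \left(-60\right) 284 = -17040$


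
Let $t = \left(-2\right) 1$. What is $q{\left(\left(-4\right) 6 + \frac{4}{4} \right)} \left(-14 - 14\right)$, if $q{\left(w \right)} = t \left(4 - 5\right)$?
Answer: $-56$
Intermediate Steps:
$t = -2$
$q{\left(w \right)} = 2$ ($q{\left(w \right)} = - 2 \left(4 - 5\right) = \left(-2\right) \left(-1\right) = 2$)
$q{\left(\left(-4\right) 6 + \frac{4}{4} \right)} \left(-14 - 14\right) = 2 \left(-14 - 14\right) = 2 \left(-28\right) = -56$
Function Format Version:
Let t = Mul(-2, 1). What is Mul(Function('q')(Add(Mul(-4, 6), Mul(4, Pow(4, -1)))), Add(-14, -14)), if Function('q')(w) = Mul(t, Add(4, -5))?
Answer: -56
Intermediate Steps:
t = -2
Function('q')(w) = 2 (Function('q')(w) = Mul(-2, Add(4, -5)) = Mul(-2, -1) = 2)
Mul(Function('q')(Add(Mul(-4, 6), Mul(4, Pow(4, -1)))), Add(-14, -14)) = Mul(2, Add(-14, -14)) = Mul(2, -28) = -56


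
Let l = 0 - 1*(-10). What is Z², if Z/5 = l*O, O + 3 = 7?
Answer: 40000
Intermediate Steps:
O = 4 (O = -3 + 7 = 4)
l = 10 (l = 0 + 10 = 10)
Z = 200 (Z = 5*(10*4) = 5*40 = 200)
Z² = 200² = 40000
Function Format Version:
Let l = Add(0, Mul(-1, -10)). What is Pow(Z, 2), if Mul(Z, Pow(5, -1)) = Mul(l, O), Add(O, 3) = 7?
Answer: 40000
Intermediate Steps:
O = 4 (O = Add(-3, 7) = 4)
l = 10 (l = Add(0, 10) = 10)
Z = 200 (Z = Mul(5, Mul(10, 4)) = Mul(5, 40) = 200)
Pow(Z, 2) = Pow(200, 2) = 40000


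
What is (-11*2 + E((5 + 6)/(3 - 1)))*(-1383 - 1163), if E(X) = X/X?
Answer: 53466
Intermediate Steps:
E(X) = 1
(-11*2 + E((5 + 6)/(3 - 1)))*(-1383 - 1163) = (-11*2 + 1)*(-1383 - 1163) = (-22 + 1)*(-2546) = -21*(-2546) = 53466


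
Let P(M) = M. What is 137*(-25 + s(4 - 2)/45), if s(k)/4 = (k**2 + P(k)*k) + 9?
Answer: -144809/45 ≈ -3218.0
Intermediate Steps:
s(k) = 36 + 8*k**2 (s(k) = 4*((k**2 + k*k) + 9) = 4*((k**2 + k**2) + 9) = 4*(2*k**2 + 9) = 4*(9 + 2*k**2) = 36 + 8*k**2)
137*(-25 + s(4 - 2)/45) = 137*(-25 + (36 + 8*(4 - 2)**2)/45) = 137*(-25 + (36 + 8*2**2)*(1/45)) = 137*(-25 + (36 + 8*4)*(1/45)) = 137*(-25 + (36 + 32)*(1/45)) = 137*(-25 + 68*(1/45)) = 137*(-25 + 68/45) = 137*(-1057/45) = -144809/45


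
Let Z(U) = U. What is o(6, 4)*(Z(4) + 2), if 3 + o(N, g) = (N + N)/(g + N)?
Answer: -54/5 ≈ -10.800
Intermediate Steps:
o(N, g) = -3 + 2*N/(N + g) (o(N, g) = -3 + (N + N)/(g + N) = -3 + (2*N)/(N + g) = -3 + 2*N/(N + g))
o(6, 4)*(Z(4) + 2) = ((-1*6 - 3*4)/(6 + 4))*(4 + 2) = ((-6 - 12)/10)*6 = ((⅒)*(-18))*6 = -9/5*6 = -54/5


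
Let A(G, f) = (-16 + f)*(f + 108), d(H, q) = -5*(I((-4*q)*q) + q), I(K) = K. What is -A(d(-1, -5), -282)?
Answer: -51852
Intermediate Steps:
d(H, q) = -5*q + 20*q² (d(H, q) = -5*((-4*q)*q + q) = -5*(-4*q² + q) = -5*(q - 4*q²) = -5*q + 20*q²)
A(G, f) = (-16 + f)*(108 + f)
-A(d(-1, -5), -282) = -(-1728 + (-282)² + 92*(-282)) = -(-1728 + 79524 - 25944) = -1*51852 = -51852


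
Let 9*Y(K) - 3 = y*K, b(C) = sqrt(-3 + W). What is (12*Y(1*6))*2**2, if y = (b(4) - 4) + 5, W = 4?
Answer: 80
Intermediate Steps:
b(C) = 1 (b(C) = sqrt(-3 + 4) = sqrt(1) = 1)
y = 2 (y = (1 - 4) + 5 = -3 + 5 = 2)
Y(K) = 1/3 + 2*K/9 (Y(K) = 1/3 + (2*K)/9 = 1/3 + 2*K/9)
(12*Y(1*6))*2**2 = (12*(1/3 + 2*(1*6)/9))*2**2 = (12*(1/3 + (2/9)*6))*4 = (12*(1/3 + 4/3))*4 = (12*(5/3))*4 = 20*4 = 80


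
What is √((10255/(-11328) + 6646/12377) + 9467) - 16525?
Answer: -16525 + √2907721241508814545/17525832 ≈ -16428.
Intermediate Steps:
√((10255/(-11328) + 6646/12377) + 9467) - 16525 = √((10255*(-1/11328) + 6646*(1/12377)) + 9467) - 16525 = √((-10255/11328 + 6646/12377) + 9467) - 16525 = √(-51640247/140206656 + 9467) - 16525 = √(1327284772105/140206656) - 16525 = √2907721241508814545/17525832 - 16525 = -16525 + √2907721241508814545/17525832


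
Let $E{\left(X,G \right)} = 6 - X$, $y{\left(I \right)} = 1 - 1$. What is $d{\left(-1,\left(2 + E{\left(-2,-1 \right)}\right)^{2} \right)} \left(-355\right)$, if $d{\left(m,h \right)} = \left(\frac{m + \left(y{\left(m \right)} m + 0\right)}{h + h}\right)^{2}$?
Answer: $- \frac{71}{8000} \approx -0.008875$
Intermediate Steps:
$y{\left(I \right)} = 0$
$d{\left(m,h \right)} = \frac{m^{2}}{4 h^{2}}$ ($d{\left(m,h \right)} = \left(\frac{m + \left(0 m + 0\right)}{h + h}\right)^{2} = \left(\frac{m + \left(0 + 0\right)}{2 h}\right)^{2} = \left(\left(m + 0\right) \frac{1}{2 h}\right)^{2} = \left(m \frac{1}{2 h}\right)^{2} = \left(\frac{m}{2 h}\right)^{2} = \frac{m^{2}}{4 h^{2}}$)
$d{\left(-1,\left(2 + E{\left(-2,-1 \right)}\right)^{2} \right)} \left(-355\right) = \frac{\left(-1\right)^{2}}{4 \left(2 + \left(6 - -2\right)\right)^{4}} \left(-355\right) = \frac{1}{4} \frac{1}{\left(2 + \left(6 + 2\right)\right)^{4}} \cdot 1 \left(-355\right) = \frac{1}{4} \frac{1}{\left(2 + 8\right)^{4}} \cdot 1 \left(-355\right) = \frac{1}{4} \cdot \frac{1}{10000} \cdot 1 \left(-355\right) = \frac{1}{40000} \left(-355\right) = - \frac{71}{8000}$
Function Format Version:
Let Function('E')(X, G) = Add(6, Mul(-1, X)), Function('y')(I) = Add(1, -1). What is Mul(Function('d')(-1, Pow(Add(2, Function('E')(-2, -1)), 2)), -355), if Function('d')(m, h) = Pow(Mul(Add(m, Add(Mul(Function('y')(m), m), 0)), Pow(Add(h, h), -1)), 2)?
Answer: Rational(-71, 8000) ≈ -0.0088750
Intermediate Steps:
Function('y')(I) = 0
Function('d')(m, h) = Mul(Rational(1, 4), Pow(h, -2), Pow(m, 2)) (Function('d')(m, h) = Pow(Mul(Add(m, Add(Mul(0, m), 0)), Pow(Add(h, h), -1)), 2) = Pow(Mul(Add(m, Add(0, 0)), Pow(Mul(2, h), -1)), 2) = Pow(Mul(Add(m, 0), Mul(Rational(1, 2), Pow(h, -1))), 2) = Pow(Mul(m, Mul(Rational(1, 2), Pow(h, -1))), 2) = Pow(Mul(Rational(1, 2), m, Pow(h, -1)), 2) = Mul(Rational(1, 4), Pow(h, -2), Pow(m, 2)))
Mul(Function('d')(-1, Pow(Add(2, Function('E')(-2, -1)), 2)), -355) = Mul(Mul(Rational(1, 4), Pow(Pow(Add(2, Add(6, Mul(-1, -2))), 2), -2), Pow(-1, 2)), -355) = Mul(Mul(Rational(1, 4), Pow(Pow(Add(2, Add(6, 2)), 2), -2), 1), -355) = Mul(Mul(Rational(1, 4), Pow(Pow(Add(2, 8), 2), -2), 1), -355) = Mul(Mul(Rational(1, 4), Pow(Pow(10, 2), -2), 1), -355) = Mul(Mul(Rational(1, 4), Pow(100, -2), 1), -355) = Mul(Mul(Rational(1, 4), Rational(1, 10000), 1), -355) = Mul(Rational(1, 40000), -355) = Rational(-71, 8000)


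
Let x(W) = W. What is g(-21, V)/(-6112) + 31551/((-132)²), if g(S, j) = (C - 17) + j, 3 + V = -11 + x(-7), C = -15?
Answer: 4036733/2218656 ≈ 1.8195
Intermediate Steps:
V = -21 (V = -3 + (-11 - 7) = -3 - 18 = -21)
g(S, j) = -32 + j (g(S, j) = (-15 - 17) + j = -32 + j)
g(-21, V)/(-6112) + 31551/((-132)²) = (-32 - 21)/(-6112) + 31551/((-132)²) = -53*(-1/6112) + 31551/17424 = 53/6112 + 31551*(1/17424) = 53/6112 + 10517/5808 = 4036733/2218656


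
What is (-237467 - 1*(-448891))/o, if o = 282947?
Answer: 211424/282947 ≈ 0.74722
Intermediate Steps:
(-237467 - 1*(-448891))/o = (-237467 - 1*(-448891))/282947 = (-237467 + 448891)*(1/282947) = 211424*(1/282947) = 211424/282947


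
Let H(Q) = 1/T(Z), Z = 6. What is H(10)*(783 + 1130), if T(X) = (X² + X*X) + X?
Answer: 1913/78 ≈ 24.526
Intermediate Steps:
T(X) = X + 2*X² (T(X) = (X² + X²) + X = 2*X² + X = X + 2*X²)
H(Q) = 1/78 (H(Q) = 1/(6*(1 + 2*6)) = 1/(6*(1 + 12)) = 1/(6*13) = 1/78)
H(10)*(783 + 1130) = (783 + 1130)/78 = (1/78)*1913 = 1913/78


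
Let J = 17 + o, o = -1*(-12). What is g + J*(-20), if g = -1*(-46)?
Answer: -534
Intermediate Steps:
o = 12
g = 46
J = 29 (J = 17 + 12 = 29)
g + J*(-20) = 46 + 29*(-20) = 46 - 580 = -534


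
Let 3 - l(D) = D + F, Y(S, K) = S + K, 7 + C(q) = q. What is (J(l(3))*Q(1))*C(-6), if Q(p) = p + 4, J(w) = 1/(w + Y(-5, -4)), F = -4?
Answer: 13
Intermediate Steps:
C(q) = -7 + q
Y(S, K) = K + S
l(D) = 7 - D (l(D) = 3 - (D - 4) = 3 - (-4 + D) = 3 + (4 - D) = 7 - D)
J(w) = 1/(-9 + w) (J(w) = 1/(w + (-4 - 5)) = 1/(w - 9) = 1/(-9 + w))
Q(p) = 4 + p
(J(l(3))*Q(1))*C(-6) = ((4 + 1)/(-9 + (7 - 1*3)))*(-7 - 6) = (5/(-9 + (7 - 3)))*(-13) = (5/(-9 + 4))*(-13) = (5/(-5))*(-13) = -⅕*5*(-13) = -1*(-13) = 13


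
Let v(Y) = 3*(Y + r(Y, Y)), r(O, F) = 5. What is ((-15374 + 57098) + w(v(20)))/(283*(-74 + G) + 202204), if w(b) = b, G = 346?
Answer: 13933/93060 ≈ 0.14972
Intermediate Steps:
v(Y) = 15 + 3*Y (v(Y) = 3*(Y + 5) = 3*(5 + Y) = 15 + 3*Y)
((-15374 + 57098) + w(v(20)))/(283*(-74 + G) + 202204) = ((-15374 + 57098) + (15 + 3*20))/(283*(-74 + 346) + 202204) = (41724 + (15 + 60))/(283*272 + 202204) = (41724 + 75)/(76976 + 202204) = 41799/279180 = 41799*(1/279180) = 13933/93060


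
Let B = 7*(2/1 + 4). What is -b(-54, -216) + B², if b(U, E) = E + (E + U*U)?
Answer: -720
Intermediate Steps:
B = 42 (B = 7*(2*1 + 4) = 7*(2 + 4) = 7*6 = 42)
b(U, E) = U² + 2*E (b(U, E) = E + (E + U²) = U² + 2*E)
-b(-54, -216) + B² = -((-54)² + 2*(-216)) + 42² = -(2916 - 432) + 1764 = -1*2484 + 1764 = -2484 + 1764 = -720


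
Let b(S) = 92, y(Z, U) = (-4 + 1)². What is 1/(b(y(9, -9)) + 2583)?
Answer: 1/2675 ≈ 0.00037383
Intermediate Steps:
y(Z, U) = 9 (y(Z, U) = (-3)² = 9)
1/(b(y(9, -9)) + 2583) = 1/(92 + 2583) = 1/2675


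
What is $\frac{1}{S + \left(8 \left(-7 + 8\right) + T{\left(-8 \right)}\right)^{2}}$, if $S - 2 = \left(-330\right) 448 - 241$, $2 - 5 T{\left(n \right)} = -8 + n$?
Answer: $- \frac{25}{3698611} \approx -6.7593 \cdot 10^{-6}$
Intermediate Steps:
$T{\left(n \right)} = 2 - \frac{n}{5}$ ($T{\left(n \right)} = \frac{2}{5} - \frac{-8 + n}{5} = \frac{2}{5} - \left(- \frac{8}{5} + \frac{n}{5}\right) = 2 - \frac{n}{5}$)
$S = -148079$ ($S = 2 - 148081 = -148079$)
$\frac{1}{S + \left(8 \left(-7 + 8\right) + T{\left(-8 \right)}\right)^{2}} = \frac{1}{-148079 + \left(8 \left(-7 + 8\right) + \left(2 - - \frac{8}{5}\right)\right)^{2}} = \frac{1}{-148079 + \left(8 \cdot 1 + \left(2 + \frac{8}{5}\right)\right)^{2}} = \frac{1}{-148079 + \left(8 + \frac{18}{5}\right)^{2}} = \frac{1}{-148079 + \left(\frac{58}{5}\right)^{2}} = \frac{1}{-148079 + \frac{3364}{25}} = \frac{1}{- \frac{3698611}{25}} = - \frac{25}{3698611}$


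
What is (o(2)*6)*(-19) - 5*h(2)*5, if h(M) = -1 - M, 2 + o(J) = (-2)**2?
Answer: -153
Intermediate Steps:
o(J) = 2 (o(J) = -2 + (-2)**2 = -2 + 4 = 2)
(o(2)*6)*(-19) - 5*h(2)*5 = (2*6)*(-19) - 5*(-1 - 1*2)*5 = 12*(-19) - 5*(-1 - 2)*5 = -228 - 5*(-3)*5 = -228 + 15*5 = -228 + 75 = -153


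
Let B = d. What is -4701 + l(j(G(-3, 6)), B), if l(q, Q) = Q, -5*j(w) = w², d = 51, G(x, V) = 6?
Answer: -4650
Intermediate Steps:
B = 51
j(w) = -w²/5
-4701 + l(j(G(-3, 6)), B) = -4701 + 51 = -4650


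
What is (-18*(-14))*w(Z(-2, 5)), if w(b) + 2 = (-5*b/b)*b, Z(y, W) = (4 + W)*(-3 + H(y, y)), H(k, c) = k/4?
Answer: 39186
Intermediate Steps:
H(k, c) = k/4 (H(k, c) = k*(¼) = k/4)
Z(y, W) = (-3 + y/4)*(4 + W) (Z(y, W) = (4 + W)*(-3 + y/4) = (-3 + y/4)*(4 + W))
w(b) = -2 - 5*b (w(b) = -2 + (-5*b/b)*b = -2 + (-5*1)*b = -2 - 5*b)
(-18*(-14))*w(Z(-2, 5)) = (-18*(-14))*(-2 - 5*(-12 - 2 - 3*5 + (¼)*5*(-2))) = 252*(-2 - 5*(-12 - 2 - 15 - 5/2)) = 252*(-2 - 5*(-63/2)) = 252*(-2 + 315/2) = 252*(311/2) = 39186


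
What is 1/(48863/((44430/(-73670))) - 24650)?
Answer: -4443/469493671 ≈ -9.4634e-6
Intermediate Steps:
1/(48863/((44430/(-73670))) - 24650) = 1/(48863/((44430*(-1/73670))) - 24650) = 1/(48863/(-4443/7367) - 24650) = 1/(48863*(-7367/4443) - 24650) = 1/(-359973721/4443 - 24650) = 1/(-469493671/4443) = -4443/469493671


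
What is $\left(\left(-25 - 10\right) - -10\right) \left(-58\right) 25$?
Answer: $36250$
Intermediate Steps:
$\left(\left(-25 - 10\right) - -10\right) \left(-58\right) 25 = \left(\left(-25 - 10\right) + 10\right) \left(-58\right) 25 = \left(-35 + 10\right) \left(-58\right) 25 = \left(-25\right) \left(-58\right) 25 = 1450 \cdot 25 = 36250$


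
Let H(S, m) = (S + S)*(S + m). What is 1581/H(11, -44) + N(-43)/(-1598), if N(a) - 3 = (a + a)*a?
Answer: -434447/96679 ≈ -4.4937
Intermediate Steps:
H(S, m) = 2*S*(S + m) (H(S, m) = (2*S)*(S + m) = 2*S*(S + m))
N(a) = 3 + 2*a**2 (N(a) = 3 + (a + a)*a = 3 + (2*a)*a = 3 + 2*a**2)
1581/H(11, -44) + N(-43)/(-1598) = 1581/((2*11*(11 - 44))) + (3 + 2*(-43)**2)/(-1598) = 1581/((2*11*(-33))) + (3 + 2*1849)*(-1/1598) = 1581/(-726) + (3 + 3698)*(-1/1598) = 1581*(-1/726) + 3701*(-1/1598) = -527/242 - 3701/1598 = -434447/96679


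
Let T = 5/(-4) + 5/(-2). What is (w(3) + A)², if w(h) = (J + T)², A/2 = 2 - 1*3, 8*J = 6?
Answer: 49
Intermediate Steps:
J = ¾ (J = (⅛)*6 = ¾ ≈ 0.75000)
T = -15/4 (T = 5*(-¼) + 5*(-½) = -5/4 - 5/2 = -15/4 ≈ -3.7500)
A = -2 (A = 2*(2 - 1*3) = 2*(2 - 3) = 2*(-1) = -2)
w(h) = 9 (w(h) = (¾ - 15/4)² = (-3)² = 9)
(w(3) + A)² = (9 - 2)² = 7² = 49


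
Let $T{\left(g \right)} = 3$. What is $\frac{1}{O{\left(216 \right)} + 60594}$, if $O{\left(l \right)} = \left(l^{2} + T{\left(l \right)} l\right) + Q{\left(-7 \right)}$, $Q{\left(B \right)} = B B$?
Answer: $\frac{1}{107947} \approx 9.2638 \cdot 10^{-6}$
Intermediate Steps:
$Q{\left(B \right)} = B^{2}$
$O{\left(l \right)} = 49 + l^{2} + 3 l$ ($O{\left(l \right)} = \left(l^{2} + 3 l\right) + \left(-7\right)^{2} = \left(l^{2} + 3 l\right) + 49 = 49 + l^{2} + 3 l$)
$\frac{1}{O{\left(216 \right)} + 60594} = \frac{1}{\left(49 + 216^{2} + 3 \cdot 216\right) + 60594} = \frac{1}{\left(49 + 46656 + 648\right) + 60594} = \frac{1}{47353 + 60594} = \frac{1}{107947}$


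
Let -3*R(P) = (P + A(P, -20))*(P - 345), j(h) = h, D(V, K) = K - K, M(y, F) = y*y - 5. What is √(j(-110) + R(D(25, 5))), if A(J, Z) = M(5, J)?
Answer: √2190 ≈ 46.797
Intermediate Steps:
M(y, F) = -5 + y² (M(y, F) = y² - 5 = -5 + y²)
A(J, Z) = 20 (A(J, Z) = -5 + 5² = -5 + 25 = 20)
D(V, K) = 0
R(P) = -(-345 + P)*(20 + P)/3 (R(P) = -(P + 20)*(P - 345)/3 = -(20 + P)*(-345 + P)/3 = -(-345 + P)*(20 + P)/3)
√(j(-110) + R(D(25, 5))) = √(-110 + (2300 - ⅓*0² + (325/3)*0)) = √(-110 + (2300 - ⅓*0 + 0)) = √(-110 + (2300 + 0 + 0)) = √(-110 + 2300) = √2190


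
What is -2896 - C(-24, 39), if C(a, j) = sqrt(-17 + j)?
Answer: -2896 - sqrt(22) ≈ -2900.7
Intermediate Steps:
-2896 - C(-24, 39) = -2896 - sqrt(-17 + 39) = -2896 - sqrt(22)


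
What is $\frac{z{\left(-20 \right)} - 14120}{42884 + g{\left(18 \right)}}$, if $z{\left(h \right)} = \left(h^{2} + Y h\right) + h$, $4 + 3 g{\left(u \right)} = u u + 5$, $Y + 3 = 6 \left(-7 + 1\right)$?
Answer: $- \frac{38880}{128977} \approx -0.30145$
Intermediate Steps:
$Y = -39$ ($Y = -3 + 6 \left(-7 + 1\right) = -3 + 6 \left(-6\right) = -3 - 36 = -39$)
$g{\left(u \right)} = \frac{1}{3} + \frac{u^{2}}{3}$ ($g{\left(u \right)} = - \frac{4}{3} + \frac{u u + 5}{3} = - \frac{4}{3} + \frac{u^{2} + 5}{3} = - \frac{4}{3} + \frac{5 + u^{2}}{3} = - \frac{4}{3} + \left(\frac{5}{3} + \frac{u^{2}}{3}\right) = \frac{1}{3} + \frac{u^{2}}{3}$)
$z{\left(h \right)} = h^{2} - 38 h$ ($z{\left(h \right)} = \left(h^{2} - 39 h\right) + h = h^{2} - 38 h$)
$\frac{z{\left(-20 \right)} - 14120}{42884 + g{\left(18 \right)}} = \frac{- 20 \left(-38 - 20\right) - 14120}{42884 + \left(\frac{1}{3} + \frac{18^{2}}{3}\right)} = \frac{\left(-20\right) \left(-58\right) - 14120}{42884 + \left(\frac{1}{3} + \frac{1}{3} \cdot 324\right)} = \frac{1160 - 14120}{42884 + \left(\frac{1}{3} + 108\right)} = - \frac{12960}{42884 + \frac{325}{3}} = - \frac{12960}{\frac{128977}{3}} = \left(-12960\right) \frac{3}{128977} = - \frac{38880}{128977}$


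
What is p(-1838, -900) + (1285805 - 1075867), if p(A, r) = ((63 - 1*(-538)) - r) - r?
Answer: 212339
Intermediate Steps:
p(A, r) = 601 - 2*r (p(A, r) = ((63 + 538) - r) - r = (601 - r) - r = 601 - 2*r)
p(-1838, -900) + (1285805 - 1075867) = (601 - 2*(-900)) + (1285805 - 1075867) = (601 + 1800) + 209938 = 2401 + 209938 = 212339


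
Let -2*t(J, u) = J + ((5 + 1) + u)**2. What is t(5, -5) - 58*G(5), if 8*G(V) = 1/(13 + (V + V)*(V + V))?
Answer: -1385/452 ≈ -3.0642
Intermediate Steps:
G(V) = 1/(8*(13 + 4*V**2)) (G(V) = 1/(8*(13 + (V + V)*(V + V))) = 1/(8*(13 + (2*V)*(2*V))) = 1/(8*(13 + 4*V**2)))
t(J, u) = -J/2 - (6 + u)**2/2 (t(J, u) = -(J + ((5 + 1) + u)**2)/2 = -(J + (6 + u)**2)/2 = -J/2 - (6 + u)**2/2)
t(5, -5) - 58*G(5) = (-1/2*5 - (6 - 5)**2/2) - 29/(4*(13 + 4*5**2)) = (-5/2 - 1/2*1**2) - 29/(4*(13 + 4*25)) = (-5/2 - 1/2*1) - 29/(4*(13 + 100)) = (-5/2 - 1/2) - 29/(4*113) = -3 - 29/(4*113) = -3 - 58*1/904 = -3 - 29/452 = -1385/452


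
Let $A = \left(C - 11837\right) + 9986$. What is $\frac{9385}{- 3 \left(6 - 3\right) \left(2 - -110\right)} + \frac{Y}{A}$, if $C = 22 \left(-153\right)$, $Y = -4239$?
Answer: $- \frac{14896211}{1752912} \approx -8.498$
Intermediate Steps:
$C = -3366$
$A = -5217$ ($A = \left(-3366 - 11837\right) + 9986 = -15203 + 9986 = -5217$)
$\frac{9385}{- 3 \left(6 - 3\right) \left(2 - -110\right)} + \frac{Y}{A} = \frac{9385}{- 3 \left(6 - 3\right) \left(2 - -110\right)} - \frac{4239}{-5217} = \frac{9385}{\left(-3\right) 3 \left(2 + 110\right)} - - \frac{1413}{1739} = \frac{9385}{\left(-9\right) 112} + \frac{1413}{1739} = \frac{9385}{-1008} + \frac{1413}{1739} = 9385 \left(- \frac{1}{1008}\right) + \frac{1413}{1739} = - \frac{9385}{1008} + \frac{1413}{1739} = - \frac{14896211}{1752912}$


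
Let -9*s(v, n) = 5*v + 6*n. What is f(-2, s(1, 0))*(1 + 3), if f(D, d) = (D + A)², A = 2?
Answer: 0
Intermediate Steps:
s(v, n) = -5*v/9 - 2*n/3 (s(v, n) = -(5*v + 6*n)/9 = -5*v/9 - 2*n/3)
f(D, d) = (2 + D)² (f(D, d) = (D + 2)² = (2 + D)²)
f(-2, s(1, 0))*(1 + 3) = (2 - 2)²*(1 + 3) = 0²*4 = 0*4 = 0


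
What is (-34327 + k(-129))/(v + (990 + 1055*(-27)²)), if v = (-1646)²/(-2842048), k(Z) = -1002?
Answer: -25101678448/547153956191 ≈ -0.045877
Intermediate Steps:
v = -677329/710512 (v = 2709316*(-1/2842048) = -677329/710512 ≈ -0.95330)
(-34327 + k(-129))/(v + (990 + 1055*(-27)²)) = (-34327 - 1002)/(-677329/710512 + (990 + 1055*(-27)²)) = -35329/(-677329/710512 + (990 + 1055*729)) = -35329/(-677329/710512 + (990 + 769095)) = -35329/(-677329/710512 + 770085) = -35329/547153956191/710512 = -35329*710512/547153956191 = -25101678448/547153956191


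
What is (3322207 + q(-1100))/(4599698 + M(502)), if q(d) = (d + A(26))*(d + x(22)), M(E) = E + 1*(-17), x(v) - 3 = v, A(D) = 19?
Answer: 4484282/4600183 ≈ 0.97480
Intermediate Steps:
x(v) = 3 + v
M(E) = -17 + E (M(E) = E - 17 = -17 + E)
q(d) = (19 + d)*(25 + d) (q(d) = (d + 19)*(d + (3 + 22)) = (19 + d)*(d + 25) = (19 + d)*(25 + d))
(3322207 + q(-1100))/(4599698 + M(502)) = (3322207 + (475 + (-1100)**2 + 44*(-1100)))/(4599698 + (-17 + 502)) = (3322207 + (475 + 1210000 - 48400))/(4599698 + 485) = (3322207 + 1162075)/4600183 = 4484282*(1/4600183) = 4484282/4600183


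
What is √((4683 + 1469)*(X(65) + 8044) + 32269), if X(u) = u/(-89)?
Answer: √392204069077/89 ≈ 7036.6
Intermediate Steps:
X(u) = -u/89 (X(u) = u*(-1/89) = -u/89)
√((4683 + 1469)*(X(65) + 8044) + 32269) = √((4683 + 1469)*(-1/89*65 + 8044) + 32269) = √(6152*(-65/89 + 8044) + 32269) = √(6152*(715851/89) + 32269) = √(4403915352/89 + 32269) = √(4406787293/89) = √392204069077/89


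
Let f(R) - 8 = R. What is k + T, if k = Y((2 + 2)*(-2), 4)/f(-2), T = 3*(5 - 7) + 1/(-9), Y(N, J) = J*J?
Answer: -31/9 ≈ -3.4444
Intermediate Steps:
f(R) = 8 + R
Y(N, J) = J²
T = -55/9 (T = 3*(-2) - ⅑ = -6 - ⅑ = -55/9 ≈ -6.1111)
k = 8/3 (k = 4²/(8 - 2) = 16/6 = (⅙)*16 = 8/3 ≈ 2.6667)
k + T = 8/3 - 55/9 = -31/9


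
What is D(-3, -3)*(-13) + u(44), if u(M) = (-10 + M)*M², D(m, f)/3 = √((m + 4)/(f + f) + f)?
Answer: 65824 - 13*I*√114/2 ≈ 65824.0 - 69.401*I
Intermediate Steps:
D(m, f) = 3*√(f + (4 + m)/(2*f)) (D(m, f) = 3*√((m + 4)/(f + f) + f) = 3*√((4 + m)/((2*f)) + f) = 3*√((4 + m)*(1/(2*f)) + f) = 3*√((4 + m)/(2*f) + f) = 3*√(f + (4 + m)/(2*f)))
u(M) = M²*(-10 + M)
D(-3, -3)*(-13) + u(44) = (3*√2*√((4 - 3 + 2*(-3)²)/(-3))/2)*(-13) + 44²*(-10 + 44) = (3*√2*√(-(4 - 3 + 2*9)/3)/2)*(-13) + 1936*34 = (3*√2*√(-(4 - 3 + 18)/3)/2)*(-13) + 65824 = (3*√2*√(-⅓*19)/2)*(-13) + 65824 = (3*√2*√(-19/3)/2)*(-13) + 65824 = (3*√2*(I*√57/3)/2)*(-13) + 65824 = (I*√114/2)*(-13) + 65824 = -13*I*√114/2 + 65824 = 65824 - 13*I*√114/2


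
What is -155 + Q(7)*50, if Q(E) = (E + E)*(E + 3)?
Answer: 6845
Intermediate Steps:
Q(E) = 2*E*(3 + E) (Q(E) = (2*E)*(3 + E) = 2*E*(3 + E))
-155 + Q(7)*50 = -155 + (2*7*(3 + 7))*50 = -155 + (2*7*10)*50 = -155 + 140*50 = -155 + 7000 = 6845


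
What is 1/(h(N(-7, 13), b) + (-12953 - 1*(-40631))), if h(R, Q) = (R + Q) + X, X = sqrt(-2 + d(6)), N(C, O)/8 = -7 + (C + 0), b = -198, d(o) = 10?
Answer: 3421/93625927 - sqrt(2)/374503708 ≈ 3.6535e-5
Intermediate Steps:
N(C, O) = -56 + 8*C (N(C, O) = 8*(-7 + (C + 0)) = 8*(-7 + C) = -56 + 8*C)
X = 2*sqrt(2) (X = sqrt(-2 + 10) = sqrt(8) = 2*sqrt(2) ≈ 2.8284)
h(R, Q) = Q + R + 2*sqrt(2) (h(R, Q) = (R + Q) + 2*sqrt(2) = (Q + R) + 2*sqrt(2) = Q + R + 2*sqrt(2))
1/(h(N(-7, 13), b) + (-12953 - 1*(-40631))) = 1/((-198 + (-56 + 8*(-7)) + 2*sqrt(2)) + (-12953 - 1*(-40631))) = 1/((-198 + (-56 - 56) + 2*sqrt(2)) + (-12953 + 40631)) = 1/((-198 - 112 + 2*sqrt(2)) + 27678) = 1/((-310 + 2*sqrt(2)) + 27678) = 1/(27368 + 2*sqrt(2))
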